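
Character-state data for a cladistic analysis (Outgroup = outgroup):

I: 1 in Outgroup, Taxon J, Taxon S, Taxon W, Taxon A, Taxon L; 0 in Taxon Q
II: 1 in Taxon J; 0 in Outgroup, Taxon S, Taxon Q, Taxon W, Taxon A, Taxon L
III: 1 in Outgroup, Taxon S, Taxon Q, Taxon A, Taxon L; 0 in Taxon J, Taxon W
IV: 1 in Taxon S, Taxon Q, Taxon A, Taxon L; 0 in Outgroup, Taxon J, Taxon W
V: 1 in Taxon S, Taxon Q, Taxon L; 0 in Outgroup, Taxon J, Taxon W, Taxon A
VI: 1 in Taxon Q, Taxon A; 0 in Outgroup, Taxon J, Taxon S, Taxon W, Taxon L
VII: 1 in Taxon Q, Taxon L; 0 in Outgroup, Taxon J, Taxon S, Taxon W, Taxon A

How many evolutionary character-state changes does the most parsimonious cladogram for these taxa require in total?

Character polarity is set by the outgroup: the derived state is whichever differs from the outgroup's state, so for I, III the derived state is '0', and for the remaining characters it is '1'.
I (derived state '0') is unique to Taxon Q (autapomorphy; uninformative for grouping).
II: derived state '1' in Taxon J only — an autapomorphy, so it tells us nothing about relationships among taxa.
Only Taxon J and Taxon W show the derived state '0' for III, supporting them as a clade.
Only Taxon A, Taxon L, Taxon Q, and Taxon S show the derived state '1' for IV, supporting them as a clade.
Only Taxon L, Taxon Q, and Taxon S show the derived state '1' for V, supporting them as a clade.
VI groups Taxon A and Taxon Q, which is incompatible with the clades supported by the remaining characters; treating it as convergent (homoplasy) costs fewer steps than any alternative tree.
VII: derived state '1' in Taxon L and Taxon Q only — synapomorphy for {Taxon L, Taxon Q}.
Most parsimonious ingroup topology: ((Taxon J,Taxon W),((Taxon S,(Taxon Q,Taxon L)),Taxon A)).
Changes per character on this tree: I: 1; II: 1; III: 1; IV: 1; V: 1; VI: 2; VII: 1.
Total = 8.

8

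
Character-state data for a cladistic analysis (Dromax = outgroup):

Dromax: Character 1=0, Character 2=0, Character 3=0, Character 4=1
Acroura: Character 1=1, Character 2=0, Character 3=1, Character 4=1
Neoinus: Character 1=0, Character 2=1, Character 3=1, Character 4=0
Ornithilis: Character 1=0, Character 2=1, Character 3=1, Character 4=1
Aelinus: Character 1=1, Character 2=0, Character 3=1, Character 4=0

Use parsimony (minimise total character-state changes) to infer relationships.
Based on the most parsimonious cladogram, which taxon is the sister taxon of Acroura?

Character polarity is set by the outgroup: the derived state is whichever differs from the outgroup's state, so for Character 4 the derived state is '0', and for the remaining characters it is '1'.
Character 1 (derived state '1') is shared by Acroura and Aelinus — a synapomorphy uniting that clade.
Only Neoinus and Ornithilis show the derived state '1' for Character 2, supporting them as a clade.
All ingroup taxa share the derived state '1' for Character 3; it defines the ingroup but does not resolve relationships within it.
Character 4 (state '0') occurs in Aelinus and Neoinus but conflicts with the nesting implied by the other characters — most parsimoniously interpreted as homoplasy.
Most parsimonious ingroup topology: ((Acroura,Aelinus),(Neoinus,Ornithilis)).
Acroura and Aelinus form a cherry on this tree, so they are sister taxa.

Aelinus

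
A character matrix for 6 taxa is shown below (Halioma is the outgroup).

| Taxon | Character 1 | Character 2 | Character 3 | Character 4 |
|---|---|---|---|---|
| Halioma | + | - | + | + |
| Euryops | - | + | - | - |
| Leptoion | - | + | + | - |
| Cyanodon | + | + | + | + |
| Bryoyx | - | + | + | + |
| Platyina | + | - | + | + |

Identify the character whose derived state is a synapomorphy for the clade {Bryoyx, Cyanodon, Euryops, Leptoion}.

Character polarity is set by the outgroup: the derived state is whichever differs from the outgroup's state, so for Character 1, Character 3, Character 4 the derived state is '-', and for the remaining characters it is '+'.
Only Bryoyx, Euryops, and Leptoion show the derived state '-' for Character 1, supporting them as a clade.
Character 2: derived state '+' in Bryoyx, Cyanodon, Euryops, and Leptoion only — synapomorphy for {Bryoyx, Cyanodon, Euryops, Leptoion}.
Character 3: derived state '-' in Euryops only — an autapomorphy, so it tells us nothing about relationships among taxa.
Only Euryops and Leptoion show the derived state '-' for Character 4, supporting them as a clade.
Most parsimonious ingroup topology: ((((Euryops,Leptoion),Bryoyx),Cyanodon),Platyina).
The clade {Bryoyx, Cyanodon, Euryops, Leptoion} is supported by Character 2: its derived state '+' occurs in exactly those taxa and in no other taxon (including the outgroup).

Character 2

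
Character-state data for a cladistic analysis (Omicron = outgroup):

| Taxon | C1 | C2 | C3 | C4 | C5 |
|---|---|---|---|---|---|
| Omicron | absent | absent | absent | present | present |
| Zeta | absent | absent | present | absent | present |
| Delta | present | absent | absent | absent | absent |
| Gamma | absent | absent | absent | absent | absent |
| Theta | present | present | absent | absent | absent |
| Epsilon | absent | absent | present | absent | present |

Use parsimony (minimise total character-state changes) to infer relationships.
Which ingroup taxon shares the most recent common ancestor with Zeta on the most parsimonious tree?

Epsilon

Character polarity is set by the outgroup: the derived state is whichever differs from the outgroup's state, so for C4, C5 the derived state is 'absent', and for the remaining characters it is 'present'.
C1: derived state 'present' in Delta and Theta only — synapomorphy for {Delta, Theta}.
C2 (derived state 'present') is unique to Theta (autapomorphy; uninformative for grouping).
C3: derived state 'present' in Epsilon and Zeta only — synapomorphy for {Epsilon, Zeta}.
All ingroup taxa share the derived state 'absent' for C4; it defines the ingroup but does not resolve relationships within it.
C5 (derived state 'absent') is shared by Delta, Gamma, and Theta — a synapomorphy uniting that clade.
Most parsimonious ingroup topology: ((Zeta,Epsilon),((Delta,Theta),Gamma)).
Zeta and Epsilon form a cherry on this tree, so they are sister taxa.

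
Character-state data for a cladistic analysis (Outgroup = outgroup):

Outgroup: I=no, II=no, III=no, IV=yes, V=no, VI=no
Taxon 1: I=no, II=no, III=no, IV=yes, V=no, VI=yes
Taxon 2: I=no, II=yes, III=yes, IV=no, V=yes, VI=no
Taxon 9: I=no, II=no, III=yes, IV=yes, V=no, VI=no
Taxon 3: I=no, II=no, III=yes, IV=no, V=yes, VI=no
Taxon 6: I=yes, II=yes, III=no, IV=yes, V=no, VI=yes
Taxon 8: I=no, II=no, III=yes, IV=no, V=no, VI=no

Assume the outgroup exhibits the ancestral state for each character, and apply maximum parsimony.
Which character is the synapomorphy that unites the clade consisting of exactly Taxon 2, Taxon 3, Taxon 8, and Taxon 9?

III

Character polarity is set by the outgroup: the derived state is whichever differs from the outgroup's state, so for IV the derived state is 'no', and for the remaining characters it is 'yes'.
I (derived state 'yes') is unique to Taxon 6 (autapomorphy; uninformative for grouping).
II (state 'yes') occurs in Taxon 2 and Taxon 6 but conflicts with the nesting implied by the other characters — most parsimoniously interpreted as homoplasy.
III: derived state 'yes' in Taxon 2, Taxon 3, Taxon 8, and Taxon 9 only — synapomorphy for {Taxon 2, Taxon 3, Taxon 8, Taxon 9}.
IV: derived state 'no' in Taxon 2, Taxon 3, and Taxon 8 only — synapomorphy for {Taxon 2, Taxon 3, Taxon 8}.
V (derived state 'yes') is shared by Taxon 2 and Taxon 3 — a synapomorphy uniting that clade.
Only Taxon 1 and Taxon 6 show the derived state 'yes' for VI, supporting them as a clade.
Most parsimonious ingroup topology: ((Taxon 1,Taxon 6),(((Taxon 2,Taxon 3),Taxon 8),Taxon 9)).
The clade {Taxon 2, Taxon 3, Taxon 8, Taxon 9} is supported by III: its derived state 'yes' occurs in exactly those taxa and in no other taxon (including the outgroup).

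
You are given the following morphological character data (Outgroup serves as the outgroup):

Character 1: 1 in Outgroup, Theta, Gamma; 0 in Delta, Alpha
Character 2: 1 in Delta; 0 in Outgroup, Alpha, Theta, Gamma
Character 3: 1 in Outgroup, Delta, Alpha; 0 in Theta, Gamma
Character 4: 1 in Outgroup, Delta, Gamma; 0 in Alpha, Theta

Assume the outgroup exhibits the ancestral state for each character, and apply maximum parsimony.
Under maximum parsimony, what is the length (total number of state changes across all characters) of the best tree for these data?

5

Character polarity is set by the outgroup: the derived state is whichever differs from the outgroup's state, so for Character 1, Character 3, Character 4 the derived state is '0', and for the remaining characters it is '1'.
Character 1: derived state '0' in Alpha and Delta only — synapomorphy for {Alpha, Delta}.
Character 2 (derived state '1') is unique to Delta (autapomorphy; uninformative for grouping).
Character 3 (derived state '0') is shared by Gamma and Theta — a synapomorphy uniting that clade.
Character 4 (state '0') occurs in Alpha and Theta but conflicts with the nesting implied by the other characters — most parsimoniously interpreted as homoplasy.
Most parsimonious ingroup topology: ((Delta,Alpha),(Theta,Gamma)).
Changes per character on this tree: Character 1: 1; Character 2: 1; Character 3: 1; Character 4: 2.
Total = 5.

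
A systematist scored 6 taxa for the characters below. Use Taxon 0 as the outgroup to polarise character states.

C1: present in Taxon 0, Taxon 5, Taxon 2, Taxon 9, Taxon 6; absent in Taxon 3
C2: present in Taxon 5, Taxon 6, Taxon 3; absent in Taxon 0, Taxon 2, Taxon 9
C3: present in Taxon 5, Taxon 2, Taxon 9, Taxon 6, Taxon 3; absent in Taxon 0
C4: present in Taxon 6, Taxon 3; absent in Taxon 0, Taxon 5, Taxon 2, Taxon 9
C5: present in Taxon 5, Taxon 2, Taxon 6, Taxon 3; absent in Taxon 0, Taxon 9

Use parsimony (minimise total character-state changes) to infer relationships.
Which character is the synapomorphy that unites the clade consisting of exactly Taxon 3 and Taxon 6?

Character polarity is set by the outgroup: the derived state is whichever differs from the outgroup's state, so for C1 the derived state is 'absent', and for the remaining characters it is 'present'.
C1 (derived state 'absent') is unique to Taxon 3 (autapomorphy; uninformative for grouping).
Only Taxon 3, Taxon 5, and Taxon 6 show the derived state 'present' for C2, supporting them as a clade.
All ingroup taxa share the derived state 'present' for C3; it defines the ingroup but does not resolve relationships within it.
Only Taxon 3 and Taxon 6 show the derived state 'present' for C4, supporting them as a clade.
C5 (derived state 'present') is shared by Taxon 2, Taxon 3, Taxon 5, and Taxon 6 — a synapomorphy uniting that clade.
Most parsimonious ingroup topology: (((Taxon 5,(Taxon 6,Taxon 3)),Taxon 2),Taxon 9).
The clade {Taxon 3, Taxon 6} is supported by C4: its derived state 'present' occurs in exactly those taxa and in no other taxon (including the outgroup).

C4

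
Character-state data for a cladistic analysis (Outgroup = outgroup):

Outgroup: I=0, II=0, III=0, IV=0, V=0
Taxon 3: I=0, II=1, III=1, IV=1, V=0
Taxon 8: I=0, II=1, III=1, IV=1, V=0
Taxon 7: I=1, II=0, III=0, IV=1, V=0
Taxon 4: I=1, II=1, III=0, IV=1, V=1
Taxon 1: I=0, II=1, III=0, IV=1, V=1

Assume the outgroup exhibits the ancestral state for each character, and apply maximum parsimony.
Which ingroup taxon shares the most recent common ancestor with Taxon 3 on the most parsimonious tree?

The outgroup has state '0' for every character, so '1' is the derived state throughout.
I groups Taxon 4 and Taxon 7, which is incompatible with the clades supported by the remaining characters; treating it as convergent (homoplasy) costs fewer steps than any alternative tree.
Only Taxon 1, Taxon 3, Taxon 4, and Taxon 8 show the derived state '1' for II, supporting them as a clade.
III: derived state '1' in Taxon 3 and Taxon 8 only — synapomorphy for {Taxon 3, Taxon 8}.
All ingroup taxa share the derived state '1' for IV; it defines the ingroup but does not resolve relationships within it.
V: derived state '1' in Taxon 1 and Taxon 4 only — synapomorphy for {Taxon 1, Taxon 4}.
Most parsimonious ingroup topology: (((Taxon 1,Taxon 4),(Taxon 3,Taxon 8)),Taxon 7).
Taxon 3 and Taxon 8 form a cherry on this tree, so they are sister taxa.

Taxon 8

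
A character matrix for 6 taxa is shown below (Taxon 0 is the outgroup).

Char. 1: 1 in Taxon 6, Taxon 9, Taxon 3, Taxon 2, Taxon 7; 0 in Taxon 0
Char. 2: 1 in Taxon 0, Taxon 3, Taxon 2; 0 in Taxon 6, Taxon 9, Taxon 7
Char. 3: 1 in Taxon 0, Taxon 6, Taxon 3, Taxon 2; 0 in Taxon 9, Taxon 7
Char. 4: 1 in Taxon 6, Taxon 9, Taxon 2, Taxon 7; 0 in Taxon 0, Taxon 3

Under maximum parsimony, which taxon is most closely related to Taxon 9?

Taxon 7

Character polarity is set by the outgroup: the derived state is whichever differs from the outgroup's state, so for Char. 2, Char. 3 the derived state is '0', and for the remaining characters it is '1'.
Char. 1 (derived state '1') is shared by all ingroup taxa — unites the whole ingroup.
Only Taxon 6, Taxon 7, and Taxon 9 show the derived state '0' for Char. 2, supporting them as a clade.
Char. 3 (derived state '0') is shared by Taxon 7 and Taxon 9 — a synapomorphy uniting that clade.
Char. 4: derived state '1' in Taxon 2, Taxon 6, Taxon 7, and Taxon 9 only — synapomorphy for {Taxon 2, Taxon 6, Taxon 7, Taxon 9}.
Most parsimonious ingroup topology: (((Taxon 6,(Taxon 9,Taxon 7)),Taxon 2),Taxon 3).
Taxon 9 and Taxon 7 form a cherry on this tree, so they are sister taxa.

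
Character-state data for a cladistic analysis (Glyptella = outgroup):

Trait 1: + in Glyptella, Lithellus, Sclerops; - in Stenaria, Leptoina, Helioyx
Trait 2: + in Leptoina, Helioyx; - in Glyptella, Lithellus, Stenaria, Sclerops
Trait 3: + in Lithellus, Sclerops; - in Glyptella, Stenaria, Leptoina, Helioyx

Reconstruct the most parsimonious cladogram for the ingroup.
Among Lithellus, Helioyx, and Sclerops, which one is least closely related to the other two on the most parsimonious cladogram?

Helioyx

Character polarity is set by the outgroup: the derived state is whichever differs from the outgroup's state, so for Trait 1 the derived state is '-', and for the remaining characters it is '+'.
Only Helioyx, Leptoina, and Stenaria show the derived state '-' for Trait 1, supporting them as a clade.
Trait 2 (derived state '+') is shared by Helioyx and Leptoina — a synapomorphy uniting that clade.
Only Lithellus and Sclerops show the derived state '+' for Trait 3, supporting them as a clade.
Most parsimonious ingroup topology: ((Lithellus,Sclerops),(Stenaria,(Leptoina,Helioyx))).
Lithellus and Sclerops share a more recent common ancestor with each other than either does with Helioyx, so Helioyx is the least closely related of the three.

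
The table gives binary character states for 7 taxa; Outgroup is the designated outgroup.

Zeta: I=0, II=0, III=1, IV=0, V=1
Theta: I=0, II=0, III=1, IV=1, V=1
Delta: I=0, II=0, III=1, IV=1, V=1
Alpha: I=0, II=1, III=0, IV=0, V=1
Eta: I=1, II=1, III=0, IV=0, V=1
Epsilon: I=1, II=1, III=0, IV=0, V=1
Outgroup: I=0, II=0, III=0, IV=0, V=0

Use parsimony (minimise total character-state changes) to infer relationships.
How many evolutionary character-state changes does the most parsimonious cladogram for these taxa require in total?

5

The outgroup has state '0' for every character, so '1' is the derived state throughout.
I: derived state '1' in Epsilon and Eta only — synapomorphy for {Epsilon, Eta}.
Only Alpha, Epsilon, and Eta show the derived state '1' for II, supporting them as a clade.
III (derived state '1') is shared by Delta, Theta, and Zeta — a synapomorphy uniting that clade.
IV (derived state '1') is shared by Delta and Theta — a synapomorphy uniting that clade.
All ingroup taxa share the derived state '1' for V; it defines the ingroup but does not resolve relationships within it.
Most parsimonious ingroup topology: ((Zeta,(Theta,Delta)),(Alpha,(Epsilon,Eta))).
Changes per character on this tree: I: 1; II: 1; III: 1; IV: 1; V: 1.
Total = 5.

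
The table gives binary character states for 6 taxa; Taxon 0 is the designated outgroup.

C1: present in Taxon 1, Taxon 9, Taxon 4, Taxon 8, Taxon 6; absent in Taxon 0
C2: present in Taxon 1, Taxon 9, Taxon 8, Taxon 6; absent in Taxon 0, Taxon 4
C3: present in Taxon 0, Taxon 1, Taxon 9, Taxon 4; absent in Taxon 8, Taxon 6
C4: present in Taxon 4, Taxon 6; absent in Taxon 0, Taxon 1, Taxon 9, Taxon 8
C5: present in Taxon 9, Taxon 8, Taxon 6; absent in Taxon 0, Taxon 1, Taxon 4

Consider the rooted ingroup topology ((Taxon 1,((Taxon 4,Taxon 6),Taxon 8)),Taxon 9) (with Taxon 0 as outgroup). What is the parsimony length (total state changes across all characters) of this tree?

Map each character onto ((Taxon 1,((Taxon 4,Taxon 6),Taxon 8)),Taxon 9) (rooted by Taxon 0) and count the minimum state changes it requires (Fitch parsimony):
C1: 1; C2: 2; C3: 2; C4: 1; C5: 3.
Total tree length = 9.

9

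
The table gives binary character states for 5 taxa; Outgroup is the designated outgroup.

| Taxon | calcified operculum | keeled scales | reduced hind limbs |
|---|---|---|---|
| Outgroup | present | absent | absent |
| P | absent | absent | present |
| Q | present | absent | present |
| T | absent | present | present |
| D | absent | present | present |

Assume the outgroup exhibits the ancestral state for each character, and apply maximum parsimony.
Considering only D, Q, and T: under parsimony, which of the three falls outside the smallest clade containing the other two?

Character polarity is set by the outgroup: the derived state is whichever differs from the outgroup's state, so for calcified operculum the derived state is 'absent', and for the remaining characters it is 'present'.
calcified operculum (derived state 'absent') is shared by D, P, and T — a synapomorphy uniting that clade.
keeled scales (derived state 'present') is shared by D and T — a synapomorphy uniting that clade.
All ingroup taxa share the derived state 'present' for reduced hind limbs; it defines the ingroup but does not resolve relationships within it.
Most parsimonious ingroup topology: ((P,(T,D)),Q).
T and D share a more recent common ancestor with each other than either does with Q, so Q is the least closely related of the three.

Q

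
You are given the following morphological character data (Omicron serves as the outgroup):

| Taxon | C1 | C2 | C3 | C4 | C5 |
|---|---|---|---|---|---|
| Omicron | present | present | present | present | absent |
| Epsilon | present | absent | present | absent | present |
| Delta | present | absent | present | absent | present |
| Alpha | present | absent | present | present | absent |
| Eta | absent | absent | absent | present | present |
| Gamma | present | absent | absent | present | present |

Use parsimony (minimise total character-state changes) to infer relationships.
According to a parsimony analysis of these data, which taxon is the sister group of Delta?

Character polarity is set by the outgroup: the derived state is whichever differs from the outgroup's state, so for C1, C2, C3, C4 the derived state is 'absent', and for the remaining characters it is 'present'.
C1: derived state 'absent' in Eta only — an autapomorphy, so it tells us nothing about relationships among taxa.
All ingroup taxa share the derived state 'absent' for C2; it defines the ingroup but does not resolve relationships within it.
C3 (derived state 'absent') is shared by Eta and Gamma — a synapomorphy uniting that clade.
Only Delta and Epsilon show the derived state 'absent' for C4, supporting them as a clade.
Only Delta, Epsilon, Eta, and Gamma show the derived state 'present' for C5, supporting them as a clade.
Most parsimonious ingroup topology: (((Epsilon,Delta),(Eta,Gamma)),Alpha).
Delta and Epsilon form a cherry on this tree, so they are sister taxa.

Epsilon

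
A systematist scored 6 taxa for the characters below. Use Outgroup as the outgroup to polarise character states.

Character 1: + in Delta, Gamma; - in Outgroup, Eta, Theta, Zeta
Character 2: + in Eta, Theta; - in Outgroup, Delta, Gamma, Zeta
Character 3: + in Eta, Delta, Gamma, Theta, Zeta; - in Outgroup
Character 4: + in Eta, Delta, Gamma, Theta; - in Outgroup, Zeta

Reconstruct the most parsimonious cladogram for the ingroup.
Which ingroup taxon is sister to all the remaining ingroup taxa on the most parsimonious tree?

Zeta

The outgroup has state '-' for every character, so '+' is the derived state throughout.
Only Delta and Gamma show the derived state '+' for Character 1, supporting them as a clade.
Character 2 (derived state '+') is shared by Eta and Theta — a synapomorphy uniting that clade.
All ingroup taxa share the derived state '+' for Character 3; it defines the ingroup but does not resolve relationships within it.
Character 4 (derived state '+') is shared by Delta, Eta, Gamma, and Theta — a synapomorphy uniting that clade.
Most parsimonious ingroup topology: (((Eta,Theta),(Delta,Gamma)),Zeta).
Zeta is sister to the clade containing all other ingroup taxa, so it is the earliest-diverging (most basal) ingroup lineage.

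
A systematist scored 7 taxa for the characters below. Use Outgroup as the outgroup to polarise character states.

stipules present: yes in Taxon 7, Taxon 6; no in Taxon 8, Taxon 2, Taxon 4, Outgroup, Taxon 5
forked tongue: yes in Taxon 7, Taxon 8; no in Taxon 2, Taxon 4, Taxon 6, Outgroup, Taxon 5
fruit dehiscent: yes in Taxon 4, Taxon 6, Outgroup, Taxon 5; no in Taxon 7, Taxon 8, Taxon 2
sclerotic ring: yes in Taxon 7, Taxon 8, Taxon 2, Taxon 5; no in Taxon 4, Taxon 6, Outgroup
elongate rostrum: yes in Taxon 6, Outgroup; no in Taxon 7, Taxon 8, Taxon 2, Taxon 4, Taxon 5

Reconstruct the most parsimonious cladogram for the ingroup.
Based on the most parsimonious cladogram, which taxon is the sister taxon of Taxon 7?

Character polarity is set by the outgroup: the derived state is whichever differs from the outgroup's state, so for fruit dehiscent, elongate rostrum the derived state is 'no', and for the remaining characters it is 'yes'.
stipules present (state 'yes') occurs in Taxon 6 and Taxon 7 but conflicts with the nesting implied by the other characters — most parsimoniously interpreted as homoplasy.
Only Taxon 7 and Taxon 8 show the derived state 'yes' for forked tongue, supporting them as a clade.
fruit dehiscent: derived state 'no' in Taxon 2, Taxon 7, and Taxon 8 only — synapomorphy for {Taxon 2, Taxon 7, Taxon 8}.
Only Taxon 2, Taxon 5, Taxon 7, and Taxon 8 show the derived state 'yes' for sclerotic ring, supporting them as a clade.
elongate rostrum: derived state 'no' in Taxon 2, Taxon 4, Taxon 5, Taxon 7, and Taxon 8 only — synapomorphy for {Taxon 2, Taxon 4, Taxon 5, Taxon 7, Taxon 8}.
Most parsimonious ingroup topology: ((Taxon 4,((Taxon 2,(Taxon 8,Taxon 7)),Taxon 5)),Taxon 6).
Taxon 7 and Taxon 8 form a cherry on this tree, so they are sister taxa.

Taxon 8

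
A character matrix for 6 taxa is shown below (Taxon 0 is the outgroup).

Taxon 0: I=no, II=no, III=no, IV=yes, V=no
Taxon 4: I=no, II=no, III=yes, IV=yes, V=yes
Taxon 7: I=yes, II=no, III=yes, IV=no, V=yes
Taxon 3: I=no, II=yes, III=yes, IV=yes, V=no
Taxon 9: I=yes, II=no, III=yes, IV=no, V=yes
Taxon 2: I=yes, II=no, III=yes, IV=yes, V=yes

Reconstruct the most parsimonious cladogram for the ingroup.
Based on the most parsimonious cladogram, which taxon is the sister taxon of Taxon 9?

Taxon 7

Character polarity is set by the outgroup: the derived state is whichever differs from the outgroup's state, so for IV the derived state is 'no', and for the remaining characters it is 'yes'.
Only Taxon 2, Taxon 7, and Taxon 9 show the derived state 'yes' for I, supporting them as a clade.
II: derived state 'yes' in Taxon 3 only — an autapomorphy, so it tells us nothing about relationships among taxa.
All ingroup taxa share the derived state 'yes' for III; it defines the ingroup but does not resolve relationships within it.
IV: derived state 'no' in Taxon 7 and Taxon 9 only — synapomorphy for {Taxon 7, Taxon 9}.
V: derived state 'yes' in Taxon 2, Taxon 4, Taxon 7, and Taxon 9 only — synapomorphy for {Taxon 2, Taxon 4, Taxon 7, Taxon 9}.
Most parsimonious ingroup topology: ((Taxon 4,((Taxon 7,Taxon 9),Taxon 2)),Taxon 3).
Taxon 9 and Taxon 7 form a cherry on this tree, so they are sister taxa.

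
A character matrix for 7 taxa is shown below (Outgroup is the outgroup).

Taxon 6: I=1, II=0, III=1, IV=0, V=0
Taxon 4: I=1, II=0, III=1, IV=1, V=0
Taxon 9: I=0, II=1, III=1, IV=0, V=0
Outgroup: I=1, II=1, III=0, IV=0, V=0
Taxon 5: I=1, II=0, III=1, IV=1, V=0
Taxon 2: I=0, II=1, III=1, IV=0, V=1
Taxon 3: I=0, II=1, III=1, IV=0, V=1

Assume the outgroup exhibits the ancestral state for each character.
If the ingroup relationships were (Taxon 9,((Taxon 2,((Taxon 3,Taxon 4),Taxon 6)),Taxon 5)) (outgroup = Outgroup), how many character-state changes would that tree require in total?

11

Map each character onto (Taxon 9,((Taxon 2,((Taxon 3,Taxon 4),Taxon 6)),Taxon 5)) (rooted by Outgroup) and count the minimum state changes it requires (Fitch parsimony):
I: 3; II: 3; III: 1; IV: 2; V: 2.
Total tree length = 11.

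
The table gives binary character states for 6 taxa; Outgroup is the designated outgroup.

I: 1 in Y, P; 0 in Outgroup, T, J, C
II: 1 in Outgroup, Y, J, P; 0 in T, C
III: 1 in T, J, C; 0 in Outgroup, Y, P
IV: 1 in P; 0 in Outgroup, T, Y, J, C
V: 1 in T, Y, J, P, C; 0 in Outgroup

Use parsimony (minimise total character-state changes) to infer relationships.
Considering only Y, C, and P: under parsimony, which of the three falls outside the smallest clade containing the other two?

C

Character polarity is set by the outgroup: the derived state is whichever differs from the outgroup's state, so for II the derived state is '0', and for the remaining characters it is '1'.
Only P and Y show the derived state '1' for I, supporting them as a clade.
Only C and T show the derived state '0' for II, supporting them as a clade.
Only C, J, and T show the derived state '1' for III, supporting them as a clade.
IV (derived state '1') is unique to P (autapomorphy; uninformative for grouping).
All ingroup taxa share the derived state '1' for V; it defines the ingroup but does not resolve relationships within it.
Most parsimonious ingroup topology: (((T,C),J),(Y,P)).
Y and P share a more recent common ancestor with each other than either does with C, so C is the least closely related of the three.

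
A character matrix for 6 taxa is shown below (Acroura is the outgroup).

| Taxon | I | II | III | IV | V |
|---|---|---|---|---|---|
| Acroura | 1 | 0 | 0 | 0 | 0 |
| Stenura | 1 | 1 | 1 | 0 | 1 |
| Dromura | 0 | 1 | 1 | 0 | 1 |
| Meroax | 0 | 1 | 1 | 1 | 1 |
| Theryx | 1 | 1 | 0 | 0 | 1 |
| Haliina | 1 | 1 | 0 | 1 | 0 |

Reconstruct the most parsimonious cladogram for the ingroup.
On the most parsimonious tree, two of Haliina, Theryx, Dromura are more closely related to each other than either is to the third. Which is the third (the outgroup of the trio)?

Character polarity is set by the outgroup: the derived state is whichever differs from the outgroup's state, so for I the derived state is '0', and for the remaining characters it is '1'.
I (derived state '0') is shared by Dromura and Meroax — a synapomorphy uniting that clade.
II (derived state '1') is shared by all ingroup taxa — unites the whole ingroup.
III: derived state '1' in Dromura, Meroax, and Stenura only — synapomorphy for {Dromura, Meroax, Stenura}.
IV (state '1') occurs in Haliina and Meroax but conflicts with the nesting implied by the other characters — most parsimoniously interpreted as homoplasy.
Only Dromura, Meroax, Stenura, and Theryx show the derived state '1' for V, supporting them as a clade.
Most parsimonious ingroup topology: (((Stenura,(Dromura,Meroax)),Theryx),Haliina).
Dromura and Theryx share a more recent common ancestor with each other than either does with Haliina, so Haliina is the least closely related of the three.

Haliina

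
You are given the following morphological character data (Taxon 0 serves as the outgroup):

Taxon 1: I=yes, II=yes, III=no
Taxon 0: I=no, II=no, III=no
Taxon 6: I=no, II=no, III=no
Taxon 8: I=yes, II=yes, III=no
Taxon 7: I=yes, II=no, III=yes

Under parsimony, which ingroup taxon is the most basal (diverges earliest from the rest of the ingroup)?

Taxon 6

The outgroup has state 'no' for every character, so 'yes' is the derived state throughout.
I: derived state 'yes' in Taxon 1, Taxon 7, and Taxon 8 only — synapomorphy for {Taxon 1, Taxon 7, Taxon 8}.
II: derived state 'yes' in Taxon 1 and Taxon 8 only — synapomorphy for {Taxon 1, Taxon 8}.
III (derived state 'yes') is unique to Taxon 7 (autapomorphy; uninformative for grouping).
Most parsimonious ingroup topology: ((Taxon 7,(Taxon 8,Taxon 1)),Taxon 6).
Taxon 6 is sister to the clade containing all other ingroup taxa, so it is the earliest-diverging (most basal) ingroup lineage.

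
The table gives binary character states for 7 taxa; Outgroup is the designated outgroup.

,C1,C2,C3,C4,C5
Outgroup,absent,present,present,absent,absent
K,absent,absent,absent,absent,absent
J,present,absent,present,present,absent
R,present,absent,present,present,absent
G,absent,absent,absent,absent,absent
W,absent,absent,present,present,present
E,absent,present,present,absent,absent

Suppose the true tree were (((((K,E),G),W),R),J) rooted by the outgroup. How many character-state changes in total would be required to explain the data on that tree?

Map each character onto (((((K,E),G),W),R),J) (rooted by Outgroup) and count the minimum state changes it requires (Fitch parsimony):
C1: 2; C2: 2; C3: 2; C4: 2; C5: 1.
Total tree length = 9.

9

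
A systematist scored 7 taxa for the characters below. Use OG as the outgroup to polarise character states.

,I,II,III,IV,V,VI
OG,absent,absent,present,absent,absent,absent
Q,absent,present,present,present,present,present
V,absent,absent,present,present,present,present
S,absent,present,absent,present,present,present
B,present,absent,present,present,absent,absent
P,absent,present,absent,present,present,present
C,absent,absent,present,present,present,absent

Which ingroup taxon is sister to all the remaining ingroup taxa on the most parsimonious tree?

Character polarity is set by the outgroup: the derived state is whichever differs from the outgroup's state, so for III the derived state is 'absent', and for the remaining characters it is 'present'.
I (derived state 'present') is unique to B (autapomorphy; uninformative for grouping).
II: derived state 'present' in P, Q, and S only — synapomorphy for {P, Q, S}.
III (derived state 'absent') is shared by P and S — a synapomorphy uniting that clade.
All ingroup taxa share the derived state 'present' for IV; it defines the ingroup but does not resolve relationships within it.
Only C, P, Q, S, and V show the derived state 'present' for V, supporting them as a clade.
VI (derived state 'present') is shared by P, Q, S, and V — a synapomorphy uniting that clade.
Most parsimonious ingroup topology: ((((Q,(S,P)),V),C),B).
B is sister to the clade containing all other ingroup taxa, so it is the earliest-diverging (most basal) ingroup lineage.

B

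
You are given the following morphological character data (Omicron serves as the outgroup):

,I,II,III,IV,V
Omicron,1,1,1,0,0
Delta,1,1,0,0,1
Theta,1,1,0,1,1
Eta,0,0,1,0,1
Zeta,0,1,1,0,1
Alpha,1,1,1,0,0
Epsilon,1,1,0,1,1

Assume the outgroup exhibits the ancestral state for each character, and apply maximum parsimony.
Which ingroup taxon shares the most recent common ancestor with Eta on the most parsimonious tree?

Character polarity is set by the outgroup: the derived state is whichever differs from the outgroup's state, so for I, II, III the derived state is '0', and for the remaining characters it is '1'.
I: derived state '0' in Eta and Zeta only — synapomorphy for {Eta, Zeta}.
II (derived state '0') is unique to Eta (autapomorphy; uninformative for grouping).
Only Delta, Epsilon, and Theta show the derived state '0' for III, supporting them as a clade.
Only Epsilon and Theta show the derived state '1' for IV, supporting them as a clade.
Only Delta, Epsilon, Eta, Theta, and Zeta show the derived state '1' for V, supporting them as a clade.
Most parsimonious ingroup topology: (((Delta,(Theta,Epsilon)),(Eta,Zeta)),Alpha).
Eta and Zeta form a cherry on this tree, so they are sister taxa.

Zeta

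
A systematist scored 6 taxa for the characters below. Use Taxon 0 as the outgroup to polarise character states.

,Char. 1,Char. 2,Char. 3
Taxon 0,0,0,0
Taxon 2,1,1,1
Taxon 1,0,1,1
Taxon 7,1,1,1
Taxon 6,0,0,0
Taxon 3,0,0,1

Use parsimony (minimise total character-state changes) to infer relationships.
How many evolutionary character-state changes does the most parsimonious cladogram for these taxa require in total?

3

The outgroup has state '0' for every character, so '1' is the derived state throughout.
Only Taxon 2 and Taxon 7 show the derived state '1' for Char. 1, supporting them as a clade.
Only Taxon 1, Taxon 2, and Taxon 7 show the derived state '1' for Char. 2, supporting them as a clade.
Char. 3 (derived state '1') is shared by Taxon 1, Taxon 2, Taxon 3, and Taxon 7 — a synapomorphy uniting that clade.
Most parsimonious ingroup topology: ((((Taxon 2,Taxon 7),Taxon 1),Taxon 3),Taxon 6).
Changes per character on this tree: Char. 1: 1; Char. 2: 1; Char. 3: 1.
Total = 3.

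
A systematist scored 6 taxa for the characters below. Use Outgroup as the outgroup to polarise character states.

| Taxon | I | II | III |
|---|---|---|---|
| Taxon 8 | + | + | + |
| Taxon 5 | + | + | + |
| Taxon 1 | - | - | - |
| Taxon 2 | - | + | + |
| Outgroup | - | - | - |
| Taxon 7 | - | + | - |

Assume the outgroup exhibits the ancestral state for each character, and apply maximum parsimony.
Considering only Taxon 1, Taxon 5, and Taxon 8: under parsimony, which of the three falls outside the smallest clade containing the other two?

The outgroup has state '-' for every character, so '+' is the derived state throughout.
Only Taxon 5 and Taxon 8 show the derived state '+' for I, supporting them as a clade.
II (derived state '+') is shared by Taxon 2, Taxon 5, Taxon 7, and Taxon 8 — a synapomorphy uniting that clade.
III: derived state '+' in Taxon 2, Taxon 5, and Taxon 8 only — synapomorphy for {Taxon 2, Taxon 5, Taxon 8}.
Most parsimonious ingroup topology: ((((Taxon 5,Taxon 8),Taxon 2),Taxon 7),Taxon 1).
Taxon 5 and Taxon 8 share a more recent common ancestor with each other than either does with Taxon 1, so Taxon 1 is the least closely related of the three.

Taxon 1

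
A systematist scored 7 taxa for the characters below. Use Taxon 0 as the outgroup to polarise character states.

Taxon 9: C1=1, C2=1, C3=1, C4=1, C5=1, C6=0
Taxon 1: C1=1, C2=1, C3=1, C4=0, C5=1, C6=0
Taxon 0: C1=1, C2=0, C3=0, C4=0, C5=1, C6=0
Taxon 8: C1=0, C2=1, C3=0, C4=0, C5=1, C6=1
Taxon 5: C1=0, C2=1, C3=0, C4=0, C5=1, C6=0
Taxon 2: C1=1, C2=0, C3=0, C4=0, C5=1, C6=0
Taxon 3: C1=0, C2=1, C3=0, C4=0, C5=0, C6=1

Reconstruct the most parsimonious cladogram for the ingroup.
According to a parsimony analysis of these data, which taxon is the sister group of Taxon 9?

Taxon 1

Character polarity is set by the outgroup: the derived state is whichever differs from the outgroup's state, so for C1, C5 the derived state is '0', and for the remaining characters it is '1'.
C1: derived state '0' in Taxon 3, Taxon 5, and Taxon 8 only — synapomorphy for {Taxon 3, Taxon 5, Taxon 8}.
Only Taxon 1, Taxon 3, Taxon 5, Taxon 8, and Taxon 9 show the derived state '1' for C2, supporting them as a clade.
C3 (derived state '1') is shared by Taxon 1 and Taxon 9 — a synapomorphy uniting that clade.
C4 (derived state '1') is unique to Taxon 9 (autapomorphy; uninformative for grouping).
C5 (derived state '0') is unique to Taxon 3 (autapomorphy; uninformative for grouping).
C6: derived state '1' in Taxon 3 and Taxon 8 only — synapomorphy for {Taxon 3, Taxon 8}.
Most parsimonious ingroup topology: (((Taxon 1,Taxon 9),((Taxon 8,Taxon 3),Taxon 5)),Taxon 2).
Taxon 9 and Taxon 1 form a cherry on this tree, so they are sister taxa.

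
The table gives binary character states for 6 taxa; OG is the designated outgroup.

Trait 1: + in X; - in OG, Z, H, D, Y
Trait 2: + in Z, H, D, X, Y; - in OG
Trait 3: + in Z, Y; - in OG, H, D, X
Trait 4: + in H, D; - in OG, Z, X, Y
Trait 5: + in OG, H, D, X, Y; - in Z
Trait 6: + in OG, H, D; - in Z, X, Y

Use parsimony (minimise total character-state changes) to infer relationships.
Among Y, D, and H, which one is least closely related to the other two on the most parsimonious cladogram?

Y

Character polarity is set by the outgroup: the derived state is whichever differs from the outgroup's state, so for Trait 5, Trait 6 the derived state is '-', and for the remaining characters it is '+'.
Trait 1: derived state '+' in X only — an autapomorphy, so it tells us nothing about relationships among taxa.
All ingroup taxa share the derived state '+' for Trait 2; it defines the ingroup but does not resolve relationships within it.
Trait 3 (derived state '+') is shared by Y and Z — a synapomorphy uniting that clade.
Only D and H show the derived state '+' for Trait 4, supporting them as a clade.
Trait 5: derived state '-' in Z only — an autapomorphy, so it tells us nothing about relationships among taxa.
Trait 6: derived state '-' in X, Y, and Z only — synapomorphy for {X, Y, Z}.
Most parsimonious ingroup topology: (((Z,Y),X),(H,D)).
H and D share a more recent common ancestor with each other than either does with Y, so Y is the least closely related of the three.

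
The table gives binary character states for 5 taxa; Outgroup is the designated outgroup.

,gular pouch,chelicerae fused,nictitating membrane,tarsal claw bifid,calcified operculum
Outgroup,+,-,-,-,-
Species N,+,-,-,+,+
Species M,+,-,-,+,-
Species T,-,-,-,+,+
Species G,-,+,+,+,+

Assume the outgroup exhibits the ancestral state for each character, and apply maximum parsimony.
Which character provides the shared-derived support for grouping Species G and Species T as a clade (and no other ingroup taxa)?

gular pouch

Character polarity is set by the outgroup: the derived state is whichever differs from the outgroup's state, so for gular pouch the derived state is '-', and for the remaining characters it is '+'.
Only Species G and Species T show the derived state '-' for gular pouch, supporting them as a clade.
chelicerae fused (derived state '+') is unique to Species G (autapomorphy; uninformative for grouping).
nictitating membrane (derived state '+') is unique to Species G (autapomorphy; uninformative for grouping).
All ingroup taxa share the derived state '+' for tarsal claw bifid; it defines the ingroup but does not resolve relationships within it.
calcified operculum (derived state '+') is shared by Species G, Species N, and Species T — a synapomorphy uniting that clade.
Most parsimonious ingroup topology: ((Species N,(Species T,Species G)),Species M).
The clade {Species G, Species T} is supported by gular pouch: its derived state '-' occurs in exactly those taxa and in no other taxon (including the outgroup).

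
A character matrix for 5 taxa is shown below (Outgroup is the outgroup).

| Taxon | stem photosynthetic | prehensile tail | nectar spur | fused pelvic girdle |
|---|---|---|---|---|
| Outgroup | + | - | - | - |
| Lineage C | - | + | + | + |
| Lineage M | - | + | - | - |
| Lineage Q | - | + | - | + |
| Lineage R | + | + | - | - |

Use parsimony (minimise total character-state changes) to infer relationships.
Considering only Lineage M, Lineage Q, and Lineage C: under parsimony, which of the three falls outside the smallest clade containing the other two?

Character polarity is set by the outgroup: the derived state is whichever differs from the outgroup's state, so for stem photosynthetic the derived state is '-', and for the remaining characters it is '+'.
stem photosynthetic (derived state '-') is shared by Lineage C, Lineage M, and Lineage Q — a synapomorphy uniting that clade.
All ingroup taxa share the derived state '+' for prehensile tail; it defines the ingroup but does not resolve relationships within it.
nectar spur: derived state '+' in Lineage C only — an autapomorphy, so it tells us nothing about relationships among taxa.
fused pelvic girdle (derived state '+') is shared by Lineage C and Lineage Q — a synapomorphy uniting that clade.
Most parsimonious ingroup topology: (((Lineage C,Lineage Q),Lineage M),Lineage R).
Lineage C and Lineage Q share a more recent common ancestor with each other than either does with Lineage M, so Lineage M is the least closely related of the three.

Lineage M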